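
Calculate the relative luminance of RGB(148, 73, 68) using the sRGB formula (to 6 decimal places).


Linearize each channel (sRGB transfer function): c = v/255; c_lin = c/12.92 if c ≤ 0.04045, else ((c+0.055)/1.055)^2.4
  R: 148/255 ≈ 0.580392 > 0.04045 → ((0.580392+0.055)/1.055)^2.4 ≈ 0.296138
  G: 73/255 ≈ 0.286275 > 0.04045 → ((0.286275+0.055)/1.055)^2.4 ≈ 0.066626
  B: 68/255 ≈ 0.266667 > 0.04045 → ((0.266667+0.055)/1.055)^2.4 ≈ 0.057805
R_lin = 0.296138, G_lin = 0.066626, B_lin = 0.057805
L = 0.2126×R + 0.7152×G + 0.0722×B
L = 0.2126×0.296138 + 0.7152×0.066626 + 0.0722×0.057805
L ≈ 0.114783


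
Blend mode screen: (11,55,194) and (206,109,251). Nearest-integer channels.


Screen: C = 255 - (255-A)×(255-B)/255, rounded to nearest integer
R: 255 - (255-11)×(255-206)/255 = 255 - 11956/255 ≈ 255 - 46.886 = 208.114 → 208
G: 255 - (255-55)×(255-109)/255 = 255 - 29200/255 ≈ 255 - 114.510 = 140.490 → 140
B: 255 - (255-194)×(255-251)/255 = 255 - 244/255 ≈ 255 - 0.957 = 254.043 → 254
= RGB(208, 140, 254)


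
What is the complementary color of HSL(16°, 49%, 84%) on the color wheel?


Complement = opposite side of color wheel = hue + 180°
H' = (16 + 180) mod 360 = 196°
S and L unchanged.
= HSL(196°, 49%, 84%)


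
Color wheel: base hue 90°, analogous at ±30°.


Base hue: 90°
Left analog: (90 - 30) mod 360 = 60°
Right analog: (90 + 30) mod 360 = 120°
Analogous hues = 60° and 120°


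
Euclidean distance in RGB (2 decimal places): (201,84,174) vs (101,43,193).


d = √[(R₁-R₂)² + (G₁-G₂)² + (B₁-B₂)²]
d = √[(201-101)² + (84-43)² + (174-193)²]
d = √[10000 + 1681 + 361]
d = √12042
d ≈ 109.74


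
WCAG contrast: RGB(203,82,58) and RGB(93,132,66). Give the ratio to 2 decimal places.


Linearize each sRGB channel c=v/255: c/12.92 if c ≤ 0.04045 else ((c+0.055)/1.055)^2.4
L = 0.2126×R_lin + 0.7152×G_lin + 0.0722×B_lin
Color 1 (203,82,58):
  R=203: 203/255≈0.7961 > 0.04045 → ((0.7961+0.055)/1.055)^2.4 ≈ 0.59720
  G=82: 82/255≈0.3216 > 0.04045 → ((0.3216+0.055)/1.055)^2.4 ≈ 0.08438
  B=58: 58/255≈0.2275 > 0.04045 → ((0.2275+0.055)/1.055)^2.4 ≈ 0.04231
  L1 = 0.2126×0.59720 + 0.7152×0.08438 + 0.0722×0.04231 ≈ 0.19037
Color 2 (93,132,66):
  R=93: 93/255≈0.3647 > 0.04045 → ((0.3647+0.055)/1.055)^2.4 ≈ 0.10946
  G=132: 132/255≈0.5176 > 0.04045 → ((0.5176+0.055)/1.055)^2.4 ≈ 0.23074
  B=66: 66/255≈0.2588 > 0.04045 → ((0.2588+0.055)/1.055)^2.4 ≈ 0.05448
  L2 = 0.2126×0.10946 + 0.7152×0.23074 + 0.0722×0.05448 ≈ 0.19223
Lighter = 0.19223, Darker = 0.19037
Ratio = (L_lighter + 0.05) / (L_darker + 0.05)
Ratio = (0.19223 + 0.05) / (0.19037 + 0.05) = 0.24223 / 0.24037 ≈ 1.0078
Ratio ≈ 1.01:1


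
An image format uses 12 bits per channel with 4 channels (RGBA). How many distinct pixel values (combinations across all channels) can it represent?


Total bits = 12 bits/channel × 4 channels = 48 bits
Distinct pixel values = 2^48
= 281,474,976,710,656 pixel values


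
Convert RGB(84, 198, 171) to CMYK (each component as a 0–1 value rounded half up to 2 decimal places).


R'=84/255≈0.3294, G'=198/255≈0.7765, B'=171/255≈0.6706
K = 1 - max(R',G',B') = 1 - 198/255 = 57/255 = 0.22352… → 0.22
(1-R'-K)/(1-K) simplifies to (max-R)/max with max = 198:
C = (198-84)/198 = 114/198 = 0.57575… → 0.58
M = (198-198)/198 = 0/198 = 0 → 0.00
Y = (198-171)/198 = 27/198 = 0.13636… → 0.14
= CMYK(0.58, 0.00, 0.14, 0.22)


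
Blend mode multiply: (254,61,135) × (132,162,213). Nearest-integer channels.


Multiply: C = A×B/255, rounded to nearest integer
R: 254×132/255 = 33528/255 ≈ 131.482 → 131
G: 61×162/255 = 9882/255 ≈ 38.753 → 39
B: 135×213/255 = 28755/255 ≈ 112.765 → 113
= RGB(131, 39, 113)


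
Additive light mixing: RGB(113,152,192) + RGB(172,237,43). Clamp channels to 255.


Additive: each channel = min(255, C₁+C₂)
R: 113+172 = 285 → 255
G: 152+237 = 389 → 255
B: 192+43 = 235 → 235
= RGB(255, 255, 235)


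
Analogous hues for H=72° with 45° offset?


Base hue: 72°
Left analog: (72 - 45) mod 360 = 27°
Right analog: (72 + 45) mod 360 = 117°
Analogous hues = 27° and 117°


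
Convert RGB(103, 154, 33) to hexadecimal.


R = 103 → 67 (hex)
G = 154 → 9A (hex)
B = 33 → 21 (hex)
Hex = #679A21


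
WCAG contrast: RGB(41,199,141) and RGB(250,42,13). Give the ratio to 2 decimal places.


Linearize each sRGB channel c=v/255: c/12.92 if c ≤ 0.04045 else ((c+0.055)/1.055)^2.4
L = 0.2126×R_lin + 0.7152×G_lin + 0.0722×B_lin
Color 1 (41,199,141):
  R=41: 41/255≈0.1608 > 0.04045 → ((0.1608+0.055)/1.055)^2.4 ≈ 0.02217
  G=199: 199/255≈0.7804 > 0.04045 → ((0.7804+0.055)/1.055)^2.4 ≈ 0.57112
  B=141: 141/255≈0.5529 > 0.04045 → ((0.5529+0.055)/1.055)^2.4 ≈ 0.26636
  L1 = 0.2126×0.02217 + 0.7152×0.57112 + 0.0722×0.26636 ≈ 0.43241
Color 2 (250,42,13):
  R=250: 250/255≈0.9804 > 0.04045 → ((0.9804+0.055)/1.055)^2.4 ≈ 0.95597
  G=42: 42/255≈0.1647 > 0.04045 → ((0.1647+0.055)/1.055)^2.4 ≈ 0.02315
  B=13: 13/255≈0.0510 > 0.04045 → ((0.0510+0.055)/1.055)^2.4 ≈ 0.00402
  L2 = 0.2126×0.95597 + 0.7152×0.02315 + 0.0722×0.00402 ≈ 0.22009
Lighter = 0.43241, Darker = 0.22009
Ratio = (L_lighter + 0.05) / (L_darker + 0.05)
Ratio = (0.43241 + 0.05) / (0.22009 + 0.05) = 0.48241 / 0.27009 ≈ 1.7861
Ratio ≈ 1.79:1


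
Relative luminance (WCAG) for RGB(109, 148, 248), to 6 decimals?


Linearize each channel (sRGB transfer function): c = v/255; c_lin = c/12.92 if c ≤ 0.04045, else ((c+0.055)/1.055)^2.4
  R: 109/255 ≈ 0.427451 > 0.04045 → ((0.427451+0.055)/1.055)^2.4 ≈ 0.152926
  G: 148/255 ≈ 0.580392 > 0.04045 → ((0.580392+0.055)/1.055)^2.4 ≈ 0.296138
  B: 248/255 ≈ 0.972549 > 0.04045 → ((0.972549+0.055)/1.055)^2.4 ≈ 0.938686
R_lin = 0.152926, G_lin = 0.296138, B_lin = 0.938686
L = 0.2126×R + 0.7152×G + 0.0722×B
L = 0.2126×0.152926 + 0.7152×0.296138 + 0.0722×0.938686
L ≈ 0.312083


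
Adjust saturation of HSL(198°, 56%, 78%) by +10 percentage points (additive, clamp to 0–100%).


Original S = 56%
Adjustment = +10 percentage points
New S = 56 + (10) = 66
Clamp to [0, 100] → 66
= HSL(198°, 66%, 78%)


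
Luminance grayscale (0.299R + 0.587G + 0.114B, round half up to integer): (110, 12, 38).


Gray = 0.299×R + 0.587×G + 0.114×B
Gray = 0.299×110 + 0.587×12 + 0.114×38
Gray = 32.890 + 7.044 + 4.332
Gray = 44.266 → round half up → 44
Gray = 44


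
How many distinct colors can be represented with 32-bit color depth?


Colors = 2^bits = 2^32
= 4,294,967,296 colors


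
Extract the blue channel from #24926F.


Color: #24926F
R = 24 = 36
G = 92 = 146
B = 6F = 111
Blue = 111


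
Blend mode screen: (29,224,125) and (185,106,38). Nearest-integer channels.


Screen: C = 255 - (255-A)×(255-B)/255, rounded to nearest integer
R: 255 - (255-29)×(255-185)/255 = 255 - 15820/255 ≈ 255 - 62.039 = 192.961 → 193
G: 255 - (255-224)×(255-106)/255 = 255 - 4619/255 ≈ 255 - 18.114 = 236.886 → 237
B: 255 - (255-125)×(255-38)/255 = 255 - 28210/255 ≈ 255 - 110.627 = 144.373 → 144
= RGB(193, 237, 144)


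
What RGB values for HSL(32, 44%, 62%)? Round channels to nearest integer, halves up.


H=32°, S=0.44, L=0.62
C = (1-|2L-1|)×S = (1-|0.24|)×0.44 = 0.3344
H' = H/60 = 32/60 ≈ 0.5333; X = C×(1-|H' mod 2 - 1|) ≈ 0.1783
m = L - C/2 = 0.62 - 0.1672 = 0.4528
Sector ⌊H'⌋ = 0 → (R',G',B') = (0.3344, ≈0.1783, 0.0)
RGB = ((R'+m)×255, (G'+m)×255, (B'+m)×255) = (200.736, 160.9424, 115.464)
Round half up → RGB(201, 161, 115)


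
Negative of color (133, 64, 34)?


Invert: (255-R, 255-G, 255-B)
R: 255-133 = 122
G: 255-64 = 191
B: 255-34 = 221
= RGB(122, 191, 221)


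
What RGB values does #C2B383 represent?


C2 → 194 (R)
B3 → 179 (G)
83 → 131 (B)
= RGB(194, 179, 131)


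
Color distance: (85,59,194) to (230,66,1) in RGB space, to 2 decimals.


d = √[(R₁-R₂)² + (G₁-G₂)² + (B₁-B₂)²]
d = √[(85-230)² + (59-66)² + (194-1)²]
d = √[21025 + 49 + 37249]
d = √58323
d ≈ 241.50


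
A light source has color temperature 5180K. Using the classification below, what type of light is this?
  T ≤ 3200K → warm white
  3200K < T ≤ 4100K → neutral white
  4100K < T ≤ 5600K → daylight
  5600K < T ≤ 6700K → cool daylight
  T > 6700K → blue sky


Temperature: 5180K
4100K < 5180K ≤ 5600K → daylight
Classification: daylight


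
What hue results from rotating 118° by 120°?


New hue = (H + rotation) mod 360
New hue = (118 + 120) mod 360
= 238 mod 360
= 238°


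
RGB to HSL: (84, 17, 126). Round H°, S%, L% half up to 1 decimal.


Normalize: R'=84/255≈0.3294, G'=17/255≈0.0667, B'=126/255≈0.4941
Max=126/255, Min=17/255, Δ=Max-Min=109/255
L = (Max+Min)/2 = (126+17)/510 = 143/510 = 0.28039… → L = 28.0%
L ≤ 0.5 → S = Δ/(Max+Min) = 109/(126+17) = 109/143 = 0.76223… → S = 76.2%
(the 1/255 factors cancel in S and H, so raw channel differences can be used)
Max is B' → H = 60 × ((R-G)/Δ + 4) = 60 × ((84-17)/109 + 4)
  67/109 + 4 = 0.6146… + 4 = 4.6146…
  H = 60 × 4.6146… = 276.880…° → H = 276.9°
= HSL(276.9°, 76.2%, 28.0%)


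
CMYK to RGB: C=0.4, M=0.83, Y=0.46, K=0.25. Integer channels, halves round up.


R = 255 × (1-C) × (1-K) = 255 × 0.60 × 0.75 = 114.75 → 115
G = 255 × (1-M) × (1-K) = 255 × 0.17 × 0.75 = 32.5125 → 33
B = 255 × (1-Y) × (1-K) = 255 × 0.54 × 0.75 = 103.275 → 103
= RGB(115, 33, 103)


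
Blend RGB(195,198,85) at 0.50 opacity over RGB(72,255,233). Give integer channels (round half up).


C = α×F + (1-α)×B, with 1-α = 0.50
R: 0.50×195 + 0.50×72 = 97.50 + 36.00 = 133.50 → 134
G: 0.50×198 + 0.50×255 = 99.00 + 127.50 = 226.50 → 227
B: 0.50×85 + 0.50×233 = 42.50 + 116.50 = 159.00 → 159
= RGB(134, 227, 159)


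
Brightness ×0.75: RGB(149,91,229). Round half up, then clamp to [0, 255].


Multiply each channel by 0.75, round half up, clamp to [0, 255]
R: 149×0.75 = 111.75 → round → 112
G: 91×0.75 = 68.25 → round → 68
B: 229×0.75 = 171.75 → round → 172
= RGB(112, 68, 172)


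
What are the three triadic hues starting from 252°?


Triadic: equally spaced at 120° intervals
H1 = 252°
H2 = (252 + 120) mod 360 = 12°
H3 = (252 + 240) mod 360 = 132°
Triadic = 252°, 12°, 132°


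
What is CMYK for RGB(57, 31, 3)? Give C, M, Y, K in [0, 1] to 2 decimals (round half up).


R'=57/255≈0.2235, G'=31/255≈0.1216, B'=3/255≈0.0118
K = 1 - max(R',G',B') = 1 - 57/255 = 198/255 = 0.77647… → 0.78
(1-R'-K)/(1-K) simplifies to (max-R)/max with max = 57:
C = (57-57)/57 = 0/57 = 0 → 0.00
M = (57-31)/57 = 26/57 = 0.45614… → 0.46
Y = (57-3)/57 = 54/57 = 0.94736… → 0.95
= CMYK(0.00, 0.46, 0.95, 0.78)


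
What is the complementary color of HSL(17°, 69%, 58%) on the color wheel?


Complement = opposite side of color wheel = hue + 180°
H' = (17 + 180) mod 360 = 197°
S and L unchanged.
= HSL(197°, 69%, 58%)


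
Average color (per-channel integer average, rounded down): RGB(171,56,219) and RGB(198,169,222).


Midpoint: each channel = ⌊(C₁+C₂)/2⌋
R: ⌊(171+198)/2⌋ = 184
G: ⌊(56+169)/2⌋ = 112
B: ⌊(219+222)/2⌋ = 220
= RGB(184, 112, 220)


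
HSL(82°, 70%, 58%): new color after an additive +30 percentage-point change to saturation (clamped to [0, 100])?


Original S = 70%
Adjustment = +30 percentage points
New S = 70 + (30) = 100
Clamp to [0, 100] → 100
= HSL(82°, 100%, 58%)


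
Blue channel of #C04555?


Color: #C04555
R = C0 = 192
G = 45 = 69
B = 55 = 85
Blue = 85


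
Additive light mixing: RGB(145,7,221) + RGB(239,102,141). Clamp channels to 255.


Additive: each channel = min(255, C₁+C₂)
R: 145+239 = 384 → 255
G: 7+102 = 109 → 109
B: 221+141 = 362 → 255
= RGB(255, 109, 255)


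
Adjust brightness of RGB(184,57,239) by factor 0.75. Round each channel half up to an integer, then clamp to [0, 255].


Multiply each channel by 0.75, round half up, clamp to [0, 255]
R: 184×0.75 = 138
G: 57×0.75 = 42.75 → round → 43
B: 239×0.75 = 179.25 → round → 179
= RGB(138, 43, 179)


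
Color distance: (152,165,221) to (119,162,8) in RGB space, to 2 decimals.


d = √[(R₁-R₂)² + (G₁-G₂)² + (B₁-B₂)²]
d = √[(152-119)² + (165-162)² + (221-8)²]
d = √[1089 + 9 + 45369]
d = √46467
d ≈ 215.56


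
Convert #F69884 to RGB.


F6 → 246 (R)
98 → 152 (G)
84 → 132 (B)
= RGB(246, 152, 132)


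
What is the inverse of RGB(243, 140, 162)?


Invert: (255-R, 255-G, 255-B)
R: 255-243 = 12
G: 255-140 = 115
B: 255-162 = 93
= RGB(12, 115, 93)


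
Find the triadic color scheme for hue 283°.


Triadic: equally spaced at 120° intervals
H1 = 283°
H2 = (283 + 120) mod 360 = 43°
H3 = (283 + 240) mod 360 = 163°
Triadic = 283°, 43°, 163°


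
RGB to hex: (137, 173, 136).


R = 137 → 89 (hex)
G = 173 → AD (hex)
B = 136 → 88 (hex)
Hex = #89AD88


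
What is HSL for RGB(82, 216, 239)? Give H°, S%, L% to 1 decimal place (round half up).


Normalize: R'=82/255≈0.3216, G'=216/255≈0.8471, B'=239/255≈0.9373
Max=239/255, Min=82/255, Δ=Max-Min=157/255
L = (Max+Min)/2 = (239+82)/510 = 321/510 = 0.62941… → L = 62.9%
L > 0.5 → S = Δ/(2-Max-Min) = 157/(510-239-82) = 157/189 = 0.83068… → S = 83.1%
(the 1/255 factors cancel in S and H, so raw channel differences can be used)
Max is B' → H = 60 × ((R-G)/Δ + 4) = 60 × ((82-216)/157 + 4)
  -134/157 + 4 = -0.8535… + 4 = 3.1464…
  H = 60 × 3.1464… = 188.789…° → H = 188.8°
= HSL(188.8°, 83.1%, 62.9%)


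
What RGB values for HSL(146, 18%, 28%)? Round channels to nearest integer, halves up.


H=146°, S=0.18, L=0.28
C = (1-|2L-1|)×S = (1-|-0.44|)×0.18 = 0.1008
H' = H/60 = 146/60 ≈ 2.4333; X = C×(1-|H' mod 2 - 1|) = 0.04368
m = L - C/2 = 0.28 - 0.0504 = 0.2296
Sector ⌊H'⌋ = 2 → (R',G',B') = (0.0, 0.1008, 0.04368)
RGB = ((R'+m)×255, (G'+m)×255, (B'+m)×255) = (58.548, 84.252, 69.6864)
Round half up → RGB(59, 84, 70)


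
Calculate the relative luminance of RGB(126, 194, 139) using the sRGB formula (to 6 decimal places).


Linearize each channel (sRGB transfer function): c = v/255; c_lin = c/12.92 if c ≤ 0.04045, else ((c+0.055)/1.055)^2.4
  R: 126/255 ≈ 0.494118 > 0.04045 → ((0.494118+0.055)/1.055)^2.4 ≈ 0.208637
  G: 194/255 ≈ 0.760784 > 0.04045 → ((0.760784+0.055)/1.055)^2.4 ≈ 0.539479
  B: 139/255 ≈ 0.545098 > 0.04045 → ((0.545098+0.055)/1.055)^2.4 ≈ 0.258183
R_lin = 0.208637, G_lin = 0.539479, B_lin = 0.258183
L = 0.2126×R + 0.7152×G + 0.0722×B
L = 0.2126×0.208637 + 0.7152×0.539479 + 0.0722×0.258183
L ≈ 0.448833


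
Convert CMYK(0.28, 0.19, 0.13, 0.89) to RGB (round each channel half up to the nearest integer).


R = 255 × (1-C) × (1-K) = 255 × 0.72 × 0.11 = 20.196 → 20
G = 255 × (1-M) × (1-K) = 255 × 0.81 × 0.11 = 22.7205 → 23
B = 255 × (1-Y) × (1-K) = 255 × 0.87 × 0.11 = 24.4035 → 24
= RGB(20, 23, 24)


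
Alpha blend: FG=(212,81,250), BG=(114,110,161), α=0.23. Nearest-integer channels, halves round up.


C = α×F + (1-α)×B, with 1-α = 0.77
R: 0.23×212 + 0.77×114 = 48.76 + 87.78 = 136.54 → 137
G: 0.23×81 + 0.77×110 = 18.63 + 84.70 = 103.33 → 103
B: 0.23×250 + 0.77×161 = 57.50 + 123.97 = 181.47 → 181
= RGB(137, 103, 181)


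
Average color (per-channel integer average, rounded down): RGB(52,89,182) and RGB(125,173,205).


Midpoint: each channel = ⌊(C₁+C₂)/2⌋
R: ⌊(52+125)/2⌋ = 88
G: ⌊(89+173)/2⌋ = 131
B: ⌊(182+205)/2⌋ = 193
= RGB(88, 131, 193)


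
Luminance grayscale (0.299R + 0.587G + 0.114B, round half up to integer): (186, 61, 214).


Gray = 0.299×R + 0.587×G + 0.114×B
Gray = 0.299×186 + 0.587×61 + 0.114×214
Gray = 55.614 + 35.807 + 24.396
Gray = 115.817 → round half up → 116
Gray = 116


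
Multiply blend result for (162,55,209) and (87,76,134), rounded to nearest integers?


Multiply: C = A×B/255, rounded to nearest integer
R: 162×87/255 = 14094/255 ≈ 55.271 → 55
G: 55×76/255 = 4180/255 ≈ 16.392 → 16
B: 209×134/255 = 28006/255 ≈ 109.827 → 110
= RGB(55, 16, 110)


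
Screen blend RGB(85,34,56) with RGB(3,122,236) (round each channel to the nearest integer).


Screen: C = 255 - (255-A)×(255-B)/255, rounded to nearest integer
R: 255 - (255-85)×(255-3)/255 = 255 - 42840/255 ≈ 255 - 168.000 = 87.000 → 87
G: 255 - (255-34)×(255-122)/255 = 255 - 29393/255 ≈ 255 - 115.267 = 139.733 → 140
B: 255 - (255-56)×(255-236)/255 = 255 - 3781/255 ≈ 255 - 14.827 = 240.173 → 240
= RGB(87, 140, 240)


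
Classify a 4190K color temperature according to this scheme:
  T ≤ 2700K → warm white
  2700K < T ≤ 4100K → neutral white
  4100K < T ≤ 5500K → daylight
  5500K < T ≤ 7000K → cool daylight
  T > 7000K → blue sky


Temperature: 4190K
4100K < 4190K ≤ 5500K → daylight
Classification: daylight


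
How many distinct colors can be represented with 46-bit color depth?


Colors = 2^bits = 2^46
= 70,368,744,177,664 colors


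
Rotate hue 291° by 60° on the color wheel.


New hue = (H + rotation) mod 360
New hue = (291 + 60) mod 360
= 351 mod 360
= 351°


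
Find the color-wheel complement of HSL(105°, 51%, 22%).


Complement = opposite side of color wheel = hue + 180°
H' = (105 + 180) mod 360 = 285°
S and L unchanged.
= HSL(285°, 51%, 22%)


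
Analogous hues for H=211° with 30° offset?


Base hue: 211°
Left analog: (211 - 30) mod 360 = 181°
Right analog: (211 + 30) mod 360 = 241°
Analogous hues = 181° and 241°


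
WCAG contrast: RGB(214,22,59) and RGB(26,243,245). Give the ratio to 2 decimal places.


Linearize each sRGB channel c=v/255: c/12.92 if c ≤ 0.04045 else ((c+0.055)/1.055)^2.4
L = 0.2126×R_lin + 0.7152×G_lin + 0.0722×B_lin
Color 1 (214,22,59):
  R=214: 214/255≈0.8392 > 0.04045 → ((0.8392+0.055)/1.055)^2.4 ≈ 0.67244
  G=22: 22/255≈0.0863 > 0.04045 → ((0.0863+0.055)/1.055)^2.4 ≈ 0.00802
  B=59: 59/255≈0.2314 > 0.04045 → ((0.2314+0.055)/1.055)^2.4 ≈ 0.04374
  L1 = 0.2126×0.67244 + 0.7152×0.00802 + 0.0722×0.04374 ≈ 0.15186
Color 2 (26,243,245):
  R=26: 26/255≈0.1020 > 0.04045 → ((0.1020+0.055)/1.055)^2.4 ≈ 0.01033
  G=243: 243/255≈0.9529 > 0.04045 → ((0.9529+0.055)/1.055)^2.4 ≈ 0.89627
  B=245: 245/255≈0.9608 > 0.04045 → ((0.9608+0.055)/1.055)^2.4 ≈ 0.91310
  L2 = 0.2126×0.01033 + 0.7152×0.89627 + 0.0722×0.91310 ≈ 0.70913
Lighter = 0.70913, Darker = 0.15186
Ratio = (L_lighter + 0.05) / (L_darker + 0.05)
Ratio = (0.70913 + 0.05) / (0.15186 + 0.05) = 0.75913 / 0.20186 ≈ 3.7607
Ratio ≈ 3.76:1


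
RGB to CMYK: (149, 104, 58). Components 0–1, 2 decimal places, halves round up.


R'=149/255≈0.5843, G'=104/255≈0.4078, B'=58/255≈0.2275
K = 1 - max(R',G',B') = 1 - 149/255 = 106/255 = 0.41568… → 0.42
(1-R'-K)/(1-K) simplifies to (max-R)/max with max = 149:
C = (149-149)/149 = 0/149 = 0 → 0.00
M = (149-104)/149 = 45/149 = 0.30201… → 0.30
Y = (149-58)/149 = 91/149 = 0.61073… → 0.61
= CMYK(0.00, 0.30, 0.61, 0.42)


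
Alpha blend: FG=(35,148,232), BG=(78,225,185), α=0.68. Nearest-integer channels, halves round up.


C = α×F + (1-α)×B, with 1-α = 0.32
R: 0.68×35 + 0.32×78 = 23.80 + 24.96 = 48.76 → 49
G: 0.68×148 + 0.32×225 = 100.64 + 72.00 = 172.64 → 173
B: 0.68×232 + 0.32×185 = 157.76 + 59.20 = 216.96 → 217
= RGB(49, 173, 217)


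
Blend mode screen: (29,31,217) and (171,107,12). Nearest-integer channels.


Screen: C = 255 - (255-A)×(255-B)/255, rounded to nearest integer
R: 255 - (255-29)×(255-171)/255 = 255 - 18984/255 ≈ 255 - 74.447 = 180.553 → 181
G: 255 - (255-31)×(255-107)/255 = 255 - 33152/255 ≈ 255 - 130.008 = 124.992 → 125
B: 255 - (255-217)×(255-12)/255 = 255 - 9234/255 ≈ 255 - 36.212 = 218.788 → 219
= RGB(181, 125, 219)


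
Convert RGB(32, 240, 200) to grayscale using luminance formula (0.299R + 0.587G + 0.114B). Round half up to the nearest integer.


Gray = 0.299×R + 0.587×G + 0.114×B
Gray = 0.299×32 + 0.587×240 + 0.114×200
Gray = 9.568 + 140.880 + 22.800
Gray = 173.248 → round half up → 173
Gray = 173


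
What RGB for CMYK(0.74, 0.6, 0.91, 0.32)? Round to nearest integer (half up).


R = 255 × (1-C) × (1-K) = 255 × 0.26 × 0.68 = 45.084 → 45
G = 255 × (1-M) × (1-K) = 255 × 0.40 × 0.68 = 69.36 → 69
B = 255 × (1-Y) × (1-K) = 255 × 0.09 × 0.68 = 15.606 → 16
= RGB(45, 69, 16)


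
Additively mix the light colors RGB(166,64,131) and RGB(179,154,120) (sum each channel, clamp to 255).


Additive: each channel = min(255, C₁+C₂)
R: 166+179 = 345 → 255
G: 64+154 = 218 → 218
B: 131+120 = 251 → 251
= RGB(255, 218, 251)


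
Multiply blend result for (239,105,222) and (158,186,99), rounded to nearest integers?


Multiply: C = A×B/255, rounded to nearest integer
R: 239×158/255 = 37762/255 ≈ 148.086 → 148
G: 105×186/255 = 19530/255 ≈ 76.588 → 77
B: 222×99/255 = 21978/255 ≈ 86.188 → 86
= RGB(148, 77, 86)


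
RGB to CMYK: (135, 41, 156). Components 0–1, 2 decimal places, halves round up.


R'=135/255≈0.5294, G'=41/255≈0.1608, B'=156/255≈0.6118
K = 1 - max(R',G',B') = 1 - 156/255 = 99/255 = 0.38823… → 0.39
(1-R'-K)/(1-K) simplifies to (max-R)/max with max = 156:
C = (156-135)/156 = 21/156 = 0.13461… → 0.13
M = (156-41)/156 = 115/156 = 0.73717… → 0.74
Y = (156-156)/156 = 0/156 = 0 → 0.00
= CMYK(0.13, 0.74, 0.00, 0.39)


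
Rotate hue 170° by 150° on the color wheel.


New hue = (H + rotation) mod 360
New hue = (170 + 150) mod 360
= 320 mod 360
= 320°


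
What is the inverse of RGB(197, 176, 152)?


Invert: (255-R, 255-G, 255-B)
R: 255-197 = 58
G: 255-176 = 79
B: 255-152 = 103
= RGB(58, 79, 103)


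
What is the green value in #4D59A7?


Color: #4D59A7
R = 4D = 77
G = 59 = 89
B = A7 = 167
Green = 89


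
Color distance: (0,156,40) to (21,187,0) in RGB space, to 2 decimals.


d = √[(R₁-R₂)² + (G₁-G₂)² + (B₁-B₂)²]
d = √[(0-21)² + (156-187)² + (40-0)²]
d = √[441 + 961 + 1600]
d = √3002
d ≈ 54.79


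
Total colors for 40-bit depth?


Colors = 2^bits = 2^40
= 1,099,511,627,776 colors


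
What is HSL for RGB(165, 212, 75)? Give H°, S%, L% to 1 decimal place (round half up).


Normalize: R'=165/255≈0.6471, G'=212/255≈0.8314, B'=75/255≈0.2941
Max=212/255, Min=75/255, Δ=Max-Min=137/255
L = (Max+Min)/2 = (212+75)/510 = 287/510 = 0.56274… → L = 56.3%
L > 0.5 → S = Δ/(2-Max-Min) = 137/(510-212-75) = 137/223 = 0.61434… → S = 61.4%
(the 1/255 factors cancel in S and H, so raw channel differences can be used)
Max is G' → H = 60 × ((B-R)/Δ + 2) = 60 × ((75-165)/137 + 2)
  -90/137 + 2 = -0.6569… + 2 = 1.3430…
  H = 60 × 1.3430… = 80.583…° → H = 80.6°
= HSL(80.6°, 61.4%, 56.3%)


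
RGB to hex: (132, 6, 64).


R = 132 → 84 (hex)
G = 6 → 06 (hex)
B = 64 → 40 (hex)
Hex = #840640


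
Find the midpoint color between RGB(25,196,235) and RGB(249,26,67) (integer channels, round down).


Midpoint: each channel = ⌊(C₁+C₂)/2⌋
R: ⌊(25+249)/2⌋ = 137
G: ⌊(196+26)/2⌋ = 111
B: ⌊(235+67)/2⌋ = 151
= RGB(137, 111, 151)


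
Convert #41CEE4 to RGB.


41 → 65 (R)
CE → 206 (G)
E4 → 228 (B)
= RGB(65, 206, 228)


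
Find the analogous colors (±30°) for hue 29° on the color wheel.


Base hue: 29°
Left analog: (29 - 30) mod 360 = 359°
Right analog: (29 + 30) mod 360 = 59°
Analogous hues = 359° and 59°


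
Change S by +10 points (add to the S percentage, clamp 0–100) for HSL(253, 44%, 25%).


Original S = 44%
Adjustment = +10 percentage points
New S = 44 + (10) = 54
Clamp to [0, 100] → 54
= HSL(253°, 54%, 25%)


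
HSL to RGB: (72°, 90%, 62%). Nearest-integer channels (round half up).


H=72°, S=0.90, L=0.62
C = (1-|2L-1|)×S = (1-|0.24|)×0.90 = 0.684
H' = H/60 = 72/60 ≈ 1.2000; X = C×(1-|H' mod 2 - 1|) = 0.5472
m = L - C/2 = 0.62 - 0.342 = 0.278
Sector ⌊H'⌋ = 1 → (R',G',B') = (0.5472, 0.684, 0.0)
RGB = ((R'+m)×255, (G'+m)×255, (B'+m)×255) = (210.426, 245.31, 70.89)
Round half up → RGB(210, 245, 71)


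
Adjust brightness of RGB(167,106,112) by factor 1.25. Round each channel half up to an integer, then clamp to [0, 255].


Multiply each channel by 1.25, round half up, clamp to [0, 255]
R: 167×1.25 = 208.75 → round → 209
G: 106×1.25 = 132.5 → round → 133
B: 112×1.25 = 140
= RGB(209, 133, 140)


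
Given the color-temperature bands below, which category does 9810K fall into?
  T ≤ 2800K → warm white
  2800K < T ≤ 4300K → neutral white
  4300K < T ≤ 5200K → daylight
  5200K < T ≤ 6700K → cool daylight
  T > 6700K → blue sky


Temperature: 9810K
9810K > 6700K → blue sky
Classification: blue sky


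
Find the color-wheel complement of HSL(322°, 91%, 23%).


Complement = opposite side of color wheel = hue + 180°
H' = (322 + 180) mod 360 = 142°
S and L unchanged.
= HSL(142°, 91%, 23%)


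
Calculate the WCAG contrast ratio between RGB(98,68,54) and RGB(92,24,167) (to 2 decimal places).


Linearize each sRGB channel c=v/255: c/12.92 if c ≤ 0.04045 else ((c+0.055)/1.055)^2.4
L = 0.2126×R_lin + 0.7152×G_lin + 0.0722×B_lin
Color 1 (98,68,54):
  R=98: 98/255≈0.3843 > 0.04045 → ((0.3843+0.055)/1.055)^2.4 ≈ 0.12214
  G=68: 68/255≈0.2667 > 0.04045 → ((0.2667+0.055)/1.055)^2.4 ≈ 0.05781
  B=54: 54/255≈0.2118 > 0.04045 → ((0.2118+0.055)/1.055)^2.4 ≈ 0.03689
  L1 = 0.2126×0.12214 + 0.7152×0.05781 + 0.0722×0.03689 ≈ 0.06997
Color 2 (92,24,167):
  R=92: 92/255≈0.3608 > 0.04045 → ((0.3608+0.055)/1.055)^2.4 ≈ 0.10702
  G=24: 24/255≈0.0941 > 0.04045 → ((0.0941+0.055)/1.055)^2.4 ≈ 0.00913
  B=167: 167/255≈0.6549 > 0.04045 → ((0.6549+0.055)/1.055)^2.4 ≈ 0.38643
  L2 = 0.2126×0.10702 + 0.7152×0.00913 + 0.0722×0.38643 ≈ 0.05719
Lighter = 0.06997, Darker = 0.05719
Ratio = (L_lighter + 0.05) / (L_darker + 0.05)
Ratio = (0.06997 + 0.05) / (0.05719 + 0.05) = 0.11997 / 0.10719 ≈ 1.1193
Ratio ≈ 1.12:1


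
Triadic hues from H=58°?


Triadic: equally spaced at 120° intervals
H1 = 58°
H2 = (58 + 120) mod 360 = 178°
H3 = (58 + 240) mod 360 = 298°
Triadic = 58°, 178°, 298°


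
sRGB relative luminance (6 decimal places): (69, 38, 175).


Linearize each channel (sRGB transfer function): c = v/255; c_lin = c/12.92 if c ≤ 0.04045, else ((c+0.055)/1.055)^2.4
  R: 69/255 ≈ 0.270588 > 0.04045 → ((0.270588+0.055)/1.055)^2.4 ≈ 0.059511
  G: 38/255 ≈ 0.149020 > 0.04045 → ((0.149020+0.055)/1.055)^2.4 ≈ 0.019382
  B: 175/255 ≈ 0.686275 > 0.04045 → ((0.686275+0.055)/1.055)^2.4 ≈ 0.428690
R_lin = 0.059511, G_lin = 0.019382, B_lin = 0.428690
L = 0.2126×R + 0.7152×G + 0.0722×B
L = 0.2126×0.059511 + 0.7152×0.019382 + 0.0722×0.428690
L ≈ 0.057466


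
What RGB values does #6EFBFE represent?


6E → 110 (R)
FB → 251 (G)
FE → 254 (B)
= RGB(110, 251, 254)


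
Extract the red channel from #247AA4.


Color: #247AA4
R = 24 = 36
G = 7A = 122
B = A4 = 164
Red = 36


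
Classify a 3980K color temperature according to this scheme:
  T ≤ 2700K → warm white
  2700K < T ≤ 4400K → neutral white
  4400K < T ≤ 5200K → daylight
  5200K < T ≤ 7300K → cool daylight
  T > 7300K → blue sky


Temperature: 3980K
2700K < 3980K ≤ 4400K → neutral white
Classification: neutral white


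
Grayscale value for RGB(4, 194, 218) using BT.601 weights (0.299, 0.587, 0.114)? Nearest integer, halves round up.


Gray = 0.299×R + 0.587×G + 0.114×B
Gray = 0.299×4 + 0.587×194 + 0.114×218
Gray = 1.196 + 113.878 + 24.852
Gray = 139.926 → round half up → 140
Gray = 140


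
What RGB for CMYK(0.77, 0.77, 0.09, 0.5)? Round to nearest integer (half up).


R = 255 × (1-C) × (1-K) = 255 × 0.23 × 0.50 = 29.325 → 29
G = 255 × (1-M) × (1-K) = 255 × 0.23 × 0.50 = 29.325 → 29
B = 255 × (1-Y) × (1-K) = 255 × 0.91 × 0.50 = 116.025 → 116
= RGB(29, 29, 116)


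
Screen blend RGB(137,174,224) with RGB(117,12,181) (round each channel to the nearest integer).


Screen: C = 255 - (255-A)×(255-B)/255, rounded to nearest integer
R: 255 - (255-137)×(255-117)/255 = 255 - 16284/255 ≈ 255 - 63.859 = 191.141 → 191
G: 255 - (255-174)×(255-12)/255 = 255 - 19683/255 ≈ 255 - 77.188 = 177.812 → 178
B: 255 - (255-224)×(255-181)/255 = 255 - 2294/255 ≈ 255 - 8.996 = 246.004 → 246
= RGB(191, 178, 246)


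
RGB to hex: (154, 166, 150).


R = 154 → 9A (hex)
G = 166 → A6 (hex)
B = 150 → 96 (hex)
Hex = #9AA696


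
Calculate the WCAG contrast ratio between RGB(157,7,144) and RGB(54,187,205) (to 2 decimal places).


Linearize each sRGB channel c=v/255: c/12.92 if c ≤ 0.04045 else ((c+0.055)/1.055)^2.4
L = 0.2126×R_lin + 0.7152×G_lin + 0.0722×B_lin
Color 1 (157,7,144):
  R=157: 157/255≈0.6157 > 0.04045 → ((0.6157+0.055)/1.055)^2.4 ≈ 0.33716
  G=7: 7/255≈0.0275 ≤ 0.04045 → 0.0275/12.92 ≈ 0.00212
  B=144: 144/255≈0.5647 > 0.04045 → ((0.5647+0.055)/1.055)^2.4 ≈ 0.27889
  L1 = 0.2126×0.33716 + 0.7152×0.00212 + 0.0722×0.27889 ≈ 0.09334
Color 2 (54,187,205):
  R=54: 54/255≈0.2118 > 0.04045 → ((0.2118+0.055)/1.055)^2.4 ≈ 0.03689
  G=187: 187/255≈0.7333 > 0.04045 → ((0.7333+0.055)/1.055)^2.4 ≈ 0.49693
  B=205: 205/255≈0.8039 > 0.04045 → ((0.8039+0.055)/1.055)^2.4 ≈ 0.61050
  L2 = 0.2126×0.03689 + 0.7152×0.49693 + 0.0722×0.61050 ≈ 0.40733
Lighter = 0.40733, Darker = 0.09334
Ratio = (L_lighter + 0.05) / (L_darker + 0.05)
Ratio = (0.40733 + 0.05) / (0.09334 + 0.05) = 0.45733 / 0.14334 ≈ 3.1906
Ratio ≈ 3.19:1


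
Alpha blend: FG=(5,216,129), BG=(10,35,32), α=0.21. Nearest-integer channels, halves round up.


C = α×F + (1-α)×B, with 1-α = 0.79
R: 0.21×5 + 0.79×10 = 1.05 + 7.90 = 8.95 → 9
G: 0.21×216 + 0.79×35 = 45.36 + 27.65 = 73.01 → 73
B: 0.21×129 + 0.79×32 = 27.09 + 25.28 = 52.37 → 52
= RGB(9, 73, 52)


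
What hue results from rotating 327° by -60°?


New hue = (H + rotation) mod 360
New hue = (327 -60) mod 360
= 267 mod 360
= 267°


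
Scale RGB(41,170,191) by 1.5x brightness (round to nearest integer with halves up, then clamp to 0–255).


Multiply each channel by 1.5, round half up, clamp to [0, 255]
R: 41×1.5 = 61.5 → round → 62
G: 170×1.5 = 255
B: 191×1.5 = 286.5 → round → 287 → clamp → 255
= RGB(62, 255, 255)


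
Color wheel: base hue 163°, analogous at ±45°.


Base hue: 163°
Left analog: (163 - 45) mod 360 = 118°
Right analog: (163 + 45) mod 360 = 208°
Analogous hues = 118° and 208°


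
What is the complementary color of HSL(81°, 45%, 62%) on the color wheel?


Complement = opposite side of color wheel = hue + 180°
H' = (81 + 180) mod 360 = 261°
S and L unchanged.
= HSL(261°, 45%, 62%)


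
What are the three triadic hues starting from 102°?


Triadic: equally spaced at 120° intervals
H1 = 102°
H2 = (102 + 120) mod 360 = 222°
H3 = (102 + 240) mod 360 = 342°
Triadic = 102°, 222°, 342°


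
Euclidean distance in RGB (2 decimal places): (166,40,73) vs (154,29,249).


d = √[(R₁-R₂)² + (G₁-G₂)² + (B₁-B₂)²]
d = √[(166-154)² + (40-29)² + (73-249)²]
d = √[144 + 121 + 30976]
d = √31241
d ≈ 176.75


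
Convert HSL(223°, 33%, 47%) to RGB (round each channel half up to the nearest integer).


H=223°, S=0.33, L=0.47
C = (1-|2L-1|)×S = (1-|-0.06|)×0.33 = 0.3102
H' = H/60 = 223/60 ≈ 3.7167; X = C×(1-|H' mod 2 - 1|) = 0.08789
m = L - C/2 = 0.47 - 0.1551 = 0.3149
Sector ⌊H'⌋ = 3 → (R',G',B') = (0.0, 0.08789, 0.3102)
RGB = ((R'+m)×255, (G'+m)×255, (B'+m)×255) = (80.2995, 102.71145, 159.4005)
Round half up → RGB(80, 103, 159)


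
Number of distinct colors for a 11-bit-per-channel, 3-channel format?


Total bits = 11 bits/channel × 3 channels = 33 bits
Distinct colors = 2^33
= 8,589,934,592 colors


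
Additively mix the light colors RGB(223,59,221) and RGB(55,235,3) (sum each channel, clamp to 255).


Additive: each channel = min(255, C₁+C₂)
R: 223+55 = 278 → 255
G: 59+235 = 294 → 255
B: 221+3 = 224 → 224
= RGB(255, 255, 224)


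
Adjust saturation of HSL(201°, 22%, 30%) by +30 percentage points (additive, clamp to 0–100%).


Original S = 22%
Adjustment = +30 percentage points
New S = 22 + (30) = 52
Clamp to [0, 100] → 52
= HSL(201°, 52%, 30%)


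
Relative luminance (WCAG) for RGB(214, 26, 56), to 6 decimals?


Linearize each channel (sRGB transfer function): c = v/255; c_lin = c/12.92 if c ≤ 0.04045, else ((c+0.055)/1.055)^2.4
  R: 214/255 ≈ 0.839216 > 0.04045 → ((0.839216+0.055)/1.055)^2.4 ≈ 0.672443
  G: 26/255 ≈ 0.101961 > 0.04045 → ((0.101961+0.055)/1.055)^2.4 ≈ 0.010330
  B: 56/255 ≈ 0.219608 > 0.04045 → ((0.219608+0.055)/1.055)^2.4 ≈ 0.039546
R_lin = 0.672443, G_lin = 0.010330, B_lin = 0.039546
L = 0.2126×R + 0.7152×G + 0.0722×B
L = 0.2126×0.672443 + 0.7152×0.010330 + 0.0722×0.039546
L ≈ 0.153205


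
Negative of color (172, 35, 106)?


Invert: (255-R, 255-G, 255-B)
R: 255-172 = 83
G: 255-35 = 220
B: 255-106 = 149
= RGB(83, 220, 149)


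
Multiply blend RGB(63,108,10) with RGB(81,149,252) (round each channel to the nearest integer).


Multiply: C = A×B/255, rounded to nearest integer
R: 63×81/255 = 5103/255 ≈ 20.012 → 20
G: 108×149/255 = 16092/255 ≈ 63.106 → 63
B: 10×252/255 = 2520/255 ≈ 9.882 → 10
= RGB(20, 63, 10)


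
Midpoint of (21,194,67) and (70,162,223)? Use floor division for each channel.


Midpoint: each channel = ⌊(C₁+C₂)/2⌋
R: ⌊(21+70)/2⌋ = 45
G: ⌊(194+162)/2⌋ = 178
B: ⌊(67+223)/2⌋ = 145
= RGB(45, 178, 145)


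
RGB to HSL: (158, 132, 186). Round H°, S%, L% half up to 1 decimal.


Normalize: R'=158/255≈0.6196, G'=132/255≈0.5176, B'=186/255≈0.7294
Max=186/255, Min=132/255, Δ=Max-Min=54/255
L = (Max+Min)/2 = (186+132)/510 = 318/510 = 0.62352… → L = 62.4%
L > 0.5 → S = Δ/(2-Max-Min) = 54/(510-186-132) = 54/192 = 0.28125 → S = 28.1%
(the 1/255 factors cancel in S and H, so raw channel differences can be used)
Max is B' → H = 60 × ((R-G)/Δ + 4) = 60 × ((158-132)/54 + 4)
  26/54 + 4 = 0.4814… + 4 = 4.4814…
  H = 60 × 4.4814… = 268.888…° → H = 268.9°
= HSL(268.9°, 28.1%, 62.4%)


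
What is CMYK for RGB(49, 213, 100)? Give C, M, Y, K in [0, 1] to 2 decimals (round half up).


R'=49/255≈0.1922, G'=213/255≈0.8353, B'=100/255≈0.3922
K = 1 - max(R',G',B') = 1 - 213/255 = 42/255 = 0.16470… → 0.16
(1-R'-K)/(1-K) simplifies to (max-R)/max with max = 213:
C = (213-49)/213 = 164/213 = 0.76995… → 0.77
M = (213-213)/213 = 0/213 = 0 → 0.00
Y = (213-100)/213 = 113/213 = 0.53051… → 0.53
= CMYK(0.77, 0.00, 0.53, 0.16)


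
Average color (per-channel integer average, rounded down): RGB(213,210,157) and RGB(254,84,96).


Midpoint: each channel = ⌊(C₁+C₂)/2⌋
R: ⌊(213+254)/2⌋ = 233
G: ⌊(210+84)/2⌋ = 147
B: ⌊(157+96)/2⌋ = 126
= RGB(233, 147, 126)


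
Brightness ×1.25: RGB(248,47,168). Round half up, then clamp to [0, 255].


Multiply each channel by 1.25, round half up, clamp to [0, 255]
R: 248×1.25 = 310 → clamp → 255
G: 47×1.25 = 58.75 → round → 59
B: 168×1.25 = 210
= RGB(255, 59, 210)


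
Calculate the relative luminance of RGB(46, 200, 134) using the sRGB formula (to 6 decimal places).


Linearize each channel (sRGB transfer function): c = v/255; c_lin = c/12.92 if c ≤ 0.04045, else ((c+0.055)/1.055)^2.4
  R: 46/255 ≈ 0.180392 > 0.04045 → ((0.180392+0.055)/1.055)^2.4 ≈ 0.027321
  G: 200/255 ≈ 0.784314 > 0.04045 → ((0.784314+0.055)/1.055)^2.4 ≈ 0.577580
  B: 134/255 ≈ 0.525490 > 0.04045 → ((0.525490+0.055)/1.055)^2.4 ≈ 0.238398
R_lin = 0.027321, G_lin = 0.577580, B_lin = 0.238398
L = 0.2126×R + 0.7152×G + 0.0722×B
L = 0.2126×0.027321 + 0.7152×0.577580 + 0.0722×0.238398
L ≈ 0.436106


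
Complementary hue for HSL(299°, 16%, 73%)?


Complement = opposite side of color wheel = hue + 180°
H' = (299 + 180) mod 360 = 119°
S and L unchanged.
= HSL(119°, 16%, 73%)


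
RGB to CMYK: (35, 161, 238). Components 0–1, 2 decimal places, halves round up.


R'=35/255≈0.1373, G'=161/255≈0.6314, B'=238/255≈0.9333
K = 1 - max(R',G',B') = 1 - 238/255 = 17/255 = 0.06666… → 0.07
(1-R'-K)/(1-K) simplifies to (max-R)/max with max = 238:
C = (238-35)/238 = 203/238 = 0.85294… → 0.85
M = (238-161)/238 = 77/238 = 0.32352… → 0.32
Y = (238-238)/238 = 0/238 = 0 → 0.00
= CMYK(0.85, 0.32, 0.00, 0.07)


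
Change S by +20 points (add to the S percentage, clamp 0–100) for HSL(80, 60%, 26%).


Original S = 60%
Adjustment = +20 percentage points
New S = 60 + (20) = 80
Clamp to [0, 100] → 80
= HSL(80°, 80%, 26%)


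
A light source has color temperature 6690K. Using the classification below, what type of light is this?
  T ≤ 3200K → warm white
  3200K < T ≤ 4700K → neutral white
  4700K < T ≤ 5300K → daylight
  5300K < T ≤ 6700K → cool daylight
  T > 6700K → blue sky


Temperature: 6690K
5300K < 6690K ≤ 6700K → cool daylight
Classification: cool daylight


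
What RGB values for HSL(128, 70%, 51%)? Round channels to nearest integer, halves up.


H=128°, S=0.70, L=0.51
C = (1-|2L-1|)×S = (1-|0.02|)×0.70 = 0.686
H' = H/60 = 128/60 ≈ 2.1333; X = C×(1-|H' mod 2 - 1|) ≈ 0.0915
m = L - C/2 = 0.51 - 0.343 = 0.167
Sector ⌊H'⌋ = 2 → (R',G',B') = (0.0, 0.686, ≈0.0915)
RGB = ((R'+m)×255, (G'+m)×255, (B'+m)×255) = (42.585, 217.515, 65.909)
Round half up → RGB(43, 218, 66)


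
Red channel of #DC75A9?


Color: #DC75A9
R = DC = 220
G = 75 = 117
B = A9 = 169
Red = 220


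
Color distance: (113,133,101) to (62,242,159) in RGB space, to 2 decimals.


d = √[(R₁-R₂)² + (G₁-G₂)² + (B₁-B₂)²]
d = √[(113-62)² + (133-242)² + (101-159)²]
d = √[2601 + 11881 + 3364]
d = √17846
d ≈ 133.59


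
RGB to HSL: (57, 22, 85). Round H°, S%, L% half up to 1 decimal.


Normalize: R'=57/255≈0.2235, G'=22/255≈0.0863, B'=85/255≈0.3333
Max=85/255, Min=22/255, Δ=Max-Min=63/255
L = (Max+Min)/2 = (85+22)/510 = 107/510 = 0.20980… → L = 21.0%
L ≤ 0.5 → S = Δ/(Max+Min) = 63/(85+22) = 63/107 = 0.58878… → S = 58.9%
(the 1/255 factors cancel in S and H, so raw channel differences can be used)
Max is B' → H = 60 × ((R-G)/Δ + 4) = 60 × ((57-22)/63 + 4)
  35/63 + 4 = 0.5555… + 4 = 4.5555…
  H = 60 × 4.5555… = 273.333…° → H = 273.3°
= HSL(273.3°, 58.9%, 21.0%)


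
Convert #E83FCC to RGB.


E8 → 232 (R)
3F → 63 (G)
CC → 204 (B)
= RGB(232, 63, 204)


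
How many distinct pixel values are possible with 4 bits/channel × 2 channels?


Total bits = 4 bits/channel × 2 channels = 8 bits
Distinct pixel values = 2^8
= 256 pixel values


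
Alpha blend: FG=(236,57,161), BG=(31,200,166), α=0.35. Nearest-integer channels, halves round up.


C = α×F + (1-α)×B, with 1-α = 0.65
R: 0.35×236 + 0.65×31 = 82.60 + 20.15 = 102.75 → 103
G: 0.35×57 + 0.65×200 = 19.95 + 130.00 = 149.95 → 150
B: 0.35×161 + 0.65×166 = 56.35 + 107.90 = 164.25 → 164
= RGB(103, 150, 164)


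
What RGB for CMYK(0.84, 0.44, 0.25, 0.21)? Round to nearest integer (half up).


R = 255 × (1-C) × (1-K) = 255 × 0.16 × 0.79 = 32.232 → 32
G = 255 × (1-M) × (1-K) = 255 × 0.56 × 0.79 = 112.812 → 113
B = 255 × (1-Y) × (1-K) = 255 × 0.75 × 0.79 = 151.0875 → 151
= RGB(32, 113, 151)


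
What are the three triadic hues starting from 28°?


Triadic: equally spaced at 120° intervals
H1 = 28°
H2 = (28 + 120) mod 360 = 148°
H3 = (28 + 240) mod 360 = 268°
Triadic = 28°, 148°, 268°


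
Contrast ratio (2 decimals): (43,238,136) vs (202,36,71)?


Linearize each sRGB channel c=v/255: c/12.92 if c ≤ 0.04045 else ((c+0.055)/1.055)^2.4
L = 0.2126×R_lin + 0.7152×G_lin + 0.0722×B_lin
Color 1 (43,238,136):
  R=43: 43/255≈0.1686 > 0.04045 → ((0.1686+0.055)/1.055)^2.4 ≈ 0.02416
  G=238: 238/255≈0.9333 > 0.04045 → ((0.9333+0.055)/1.055)^2.4 ≈ 0.85499
  B=136: 136/255≈0.5333 > 0.04045 → ((0.5333+0.055)/1.055)^2.4 ≈ 0.24620
  L1 = 0.2126×0.02416 + 0.7152×0.85499 + 0.0722×0.24620 ≈ 0.63440
Color 2 (202,36,71):
  R=202: 202/255≈0.7922 > 0.04045 → ((0.7922+0.055)/1.055)^2.4 ≈ 0.59062
  G=36: 36/255≈0.1412 > 0.04045 → ((0.1412+0.055)/1.055)^2.4 ≈ 0.01764
  B=71: 71/255≈0.2784 > 0.04045 → ((0.2784+0.055)/1.055)^2.4 ≈ 0.06301
  L2 = 0.2126×0.59062 + 0.7152×0.01764 + 0.0722×0.06301 ≈ 0.14273
Lighter = 0.63440, Darker = 0.14273
Ratio = (L_lighter + 0.05) / (L_darker + 0.05)
Ratio = (0.63440 + 0.05) / (0.14273 + 0.05) = 0.68440 / 0.19273 ≈ 3.5510
Ratio ≈ 3.55:1
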